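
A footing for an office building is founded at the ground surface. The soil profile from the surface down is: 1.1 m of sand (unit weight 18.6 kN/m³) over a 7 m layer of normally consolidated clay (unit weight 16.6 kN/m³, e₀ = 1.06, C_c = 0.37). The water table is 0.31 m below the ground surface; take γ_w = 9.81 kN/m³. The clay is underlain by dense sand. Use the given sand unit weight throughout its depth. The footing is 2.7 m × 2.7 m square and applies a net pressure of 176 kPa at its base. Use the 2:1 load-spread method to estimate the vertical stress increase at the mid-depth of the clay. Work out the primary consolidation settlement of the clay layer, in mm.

Mid-depth of clay below the ground surface: z = 1.1 + 7/2 = 4.6 m.
Total vertical stress at mid-clay: σ_v = 18.6×1.1 + 16.6×3.5 = 78.56 kPa.
Pore pressure: u = 9.81×(4.6 − 0.31) = 42.085 kPa.
Initial effective stress: σ'_0 = σ_v − u = 78.56 − 42.085 = 36.475 kPa.
Stress increase at mid-clay by the 2:1 spreading method:
Δσ = qBL/((B+z)(L+z)) = 176×2.7×2.7/((2.7+4.6)(2.7+4.6)) = 24.077 kPa
Final effective stress: σ'_f = σ'_0 + Δσ = 36.475 + 24.077 = 60.552 kPa.
Normally consolidated clay, so the full stress increment lies on the virgin compression line:
S_c = C_c·H/(1+e₀)·log₁₀(σ'_f/σ'_0) = 0.37×7/(1+1.06)×log₁₀(60.552/36.475)
    = 1.2573 × 0.22013 = 0.2768 m

S_c ≈ 277 mm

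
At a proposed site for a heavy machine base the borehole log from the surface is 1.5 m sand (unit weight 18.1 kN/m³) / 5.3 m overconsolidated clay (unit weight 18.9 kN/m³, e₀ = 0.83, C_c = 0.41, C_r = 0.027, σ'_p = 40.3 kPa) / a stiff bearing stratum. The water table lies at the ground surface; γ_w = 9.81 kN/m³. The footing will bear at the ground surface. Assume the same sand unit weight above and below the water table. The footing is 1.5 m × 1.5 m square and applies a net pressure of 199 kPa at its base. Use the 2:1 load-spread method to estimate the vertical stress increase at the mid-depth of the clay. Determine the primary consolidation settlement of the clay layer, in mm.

Mid-depth of clay below the ground surface: z = 1.5 + 5.3/2 = 4.15 m.
Total vertical stress at mid-clay: σ_v = 18.1×1.5 + 18.9×2.65 = 77.235 kPa.
Pore pressure: u = 9.81×(4.15 − 0) = 40.712 kPa.
Initial effective stress: σ'_0 = σ_v − u = 77.235 − 40.712 = 36.523 kPa.
Stress increase at mid-clay by the 2:1 spreading method:
Δσ = qBL/((B+z)(L+z)) = 199×1.5×1.5/((1.5+4.15)(1.5+4.15)) = 14.026 kPa
Final effective stress: σ'_f = 36.523 + 14.026 = 50.549 kPa.
σ'_f = 50.549 > σ'_p = 40.3 kPa, so the stress path crosses the preconsolidation pressure — recompression up to σ'_p, then virgin compression beyond:
S_c = H/(1+e₀)·[C_r·log₁₀(σ'_p/σ'_0) + C_c·log₁₀(σ'_f/σ'_p)]
    = 5.3/1.83 × [0.027×log₁₀(40.3/36.523) + 0.41×log₁₀(50.549/40.3)]
    = 2.8962 × [0.0011539 + 0.040347] = 0.1202 m

S_c ≈ 120 mm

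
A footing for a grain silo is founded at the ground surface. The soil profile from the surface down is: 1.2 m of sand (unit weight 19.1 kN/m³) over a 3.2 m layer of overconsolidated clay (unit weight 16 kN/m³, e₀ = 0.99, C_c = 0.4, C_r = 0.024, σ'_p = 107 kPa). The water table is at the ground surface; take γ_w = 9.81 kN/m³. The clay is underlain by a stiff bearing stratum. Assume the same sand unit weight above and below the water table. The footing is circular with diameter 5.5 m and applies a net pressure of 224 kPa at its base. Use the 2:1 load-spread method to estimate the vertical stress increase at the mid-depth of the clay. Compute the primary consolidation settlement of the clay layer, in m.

S_c ≈ 0.0579 m

Mid-depth of clay below the ground surface: z = 1.2 + 3.2/2 = 2.8 m.
Total vertical stress at mid-clay: σ_v = 19.1×1.2 + 16×1.6 = 48.52 kPa.
Pore pressure: u = 9.81×(2.8 − 0) = 27.468 kPa.
Initial effective stress: σ'_0 = σ_v − u = 48.52 − 27.468 = 21.052 kPa.
Stress increase at mid-clay by the 2:1 spreading method:
Δσ ≈ qD²/(D+z)² = 224×5.5²/(5.5+2.8)² = 98.36 kPa
Final effective stress: σ'_f = 21.052 + 98.36 = 119.41 kPa.
σ'_f = 119.41 > σ'_p = 107 kPa, so the stress path crosses the preconsolidation pressure — recompression up to σ'_p, then virgin compression beyond:
S_c = H/(1+e₀)·[C_r·log₁₀(σ'_p/σ'_0) + C_c·log₁₀(σ'_f/σ'_p)]
    = 3.2/1.99 × [0.024×log₁₀(107/21.052) + 0.4×log₁₀(119.41/107)]
    = 1.608 × [0.016946 + 0.019063] = 0.0579 m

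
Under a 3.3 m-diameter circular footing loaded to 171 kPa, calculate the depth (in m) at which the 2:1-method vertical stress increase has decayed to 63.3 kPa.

2:1 spreading — at depth z the loaded area has grown by z in each plan dimension:
qD²/(D+z)² = Δσ_z ⇒ z = D(√(q/Δσ_z) − 1) = 3.3×(√(171/63.3) − 1) = 2.124 m

z ≈ 2.12 m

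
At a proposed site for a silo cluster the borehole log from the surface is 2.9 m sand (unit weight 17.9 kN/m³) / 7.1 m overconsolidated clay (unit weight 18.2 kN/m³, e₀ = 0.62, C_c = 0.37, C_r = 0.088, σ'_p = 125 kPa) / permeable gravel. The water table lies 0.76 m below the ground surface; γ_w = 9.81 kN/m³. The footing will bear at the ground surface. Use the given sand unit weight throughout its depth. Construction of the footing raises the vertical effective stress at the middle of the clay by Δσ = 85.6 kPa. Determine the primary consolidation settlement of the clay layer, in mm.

S_c ≈ 232 mm

Mid-depth of clay below the ground surface: z = 2.9 + 7.1/2 = 6.45 m.
Total vertical stress at mid-clay: σ_v = 17.9×2.9 + 18.2×3.55 = 116.52 kPa.
Pore pressure: u = 9.81×(6.45 − 0.76) = 55.819 kPa.
Initial effective stress: σ'_0 = σ_v − u = 116.52 − 55.819 = 60.701 kPa.
Final effective stress: σ'_f = 60.701 + 85.6 = 146.3 kPa.
σ'_f = 146.3 > σ'_p = 125 kPa, so the stress path crosses the preconsolidation pressure — recompression up to σ'_p, then virgin compression beyond:
S_c = H/(1+e₀)·[C_r·log₁₀(σ'_p/σ'_0) + C_c·log₁₀(σ'_f/σ'_p)]
    = 7.1/1.62 × [0.088×log₁₀(125/60.701) + 0.37×log₁₀(146.3/125)]
    = 4.3827 × [0.027607 + 0.025284] = 0.2318 m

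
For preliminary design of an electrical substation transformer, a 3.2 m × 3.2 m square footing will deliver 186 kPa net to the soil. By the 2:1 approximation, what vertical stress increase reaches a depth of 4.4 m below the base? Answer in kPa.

Δσ_z ≈ 33 kPa

By the 2:1 method the load spreads at 1 horizontal : 2 vertical, so at depth z the loaded area has grown by z in each plan dimension:
Δσ = qBL/((B+z)(L+z)) = 186×3.2×3.2/((3.2+4.4)(3.2+4.4)) = 32.975 kPa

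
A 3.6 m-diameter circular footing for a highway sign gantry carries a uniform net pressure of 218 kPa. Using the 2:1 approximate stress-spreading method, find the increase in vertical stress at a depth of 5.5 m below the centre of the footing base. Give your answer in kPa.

By the 2:1 method the load spreads at 1 horizontal : 2 vertical, so at depth z the loaded area has grown by z in each plan dimension:
Δσ ≈ qD²/(D+z)² = 218×3.6²/(3.6+5.5)² = 34.118 kPa

Δσ_z ≈ 34.1 kPa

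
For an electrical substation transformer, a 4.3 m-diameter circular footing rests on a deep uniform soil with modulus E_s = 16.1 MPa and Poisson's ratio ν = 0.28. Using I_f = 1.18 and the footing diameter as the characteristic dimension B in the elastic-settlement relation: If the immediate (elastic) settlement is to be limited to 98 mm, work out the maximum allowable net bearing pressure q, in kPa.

q ≈ 337 kPa

E_s = 16.1 MPa = 16100 kPa.
S_e = q·B·(1−ν²)/E_s · I_f  ⇒  q = S_e·E_s / (B·(1−ν²)·I_f).
q = 0.098 × 16100 / (4.3 × 0.9216 × 1.18) = 337.4 kPa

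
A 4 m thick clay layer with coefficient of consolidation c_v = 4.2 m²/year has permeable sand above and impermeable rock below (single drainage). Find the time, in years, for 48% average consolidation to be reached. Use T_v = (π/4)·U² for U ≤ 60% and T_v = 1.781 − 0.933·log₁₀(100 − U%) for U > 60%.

Drainage path length: H_d = H = 4 m (single drainage).
U ≤ 60%: T_v = (π/4)·U² = (π/4)×0.48² = 0.18096.
t = T_v·H_d²/c_v = 0.18096×4²/4.2 = 0.6894 years.

t ≈ 0.689 years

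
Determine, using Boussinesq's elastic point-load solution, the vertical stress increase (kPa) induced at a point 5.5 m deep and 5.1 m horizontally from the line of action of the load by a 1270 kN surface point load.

Δσ_z ≈ 4.25 kPa

Boussinesq vertical stress below a point load on an elastic half-space:
Δσ_z = 3P/(2πz²) · [1 + (r/z)²]^(−5/2)
r/z = 5.1/5.5 = 0.92727; [1+(r/z)²]^(−5/2) = 0.21199.
Δσ_z = 3×1270/(2π×5.5²) × 0.21199 = 20.046 × 0.21199 = 4.25 kPa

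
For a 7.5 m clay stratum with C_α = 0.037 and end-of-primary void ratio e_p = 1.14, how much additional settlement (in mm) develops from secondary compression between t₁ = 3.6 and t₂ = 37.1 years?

S_s ≈ 131 mm

Secondary compression: S_s = C_α·H/(1+e_p)·log₁₀(t₂/t₁)
S_s = 0.037×7.5/(1+1.14)×log₁₀(37.1/3.6)
    = 0.1297 × 1.013 = 0.1314 m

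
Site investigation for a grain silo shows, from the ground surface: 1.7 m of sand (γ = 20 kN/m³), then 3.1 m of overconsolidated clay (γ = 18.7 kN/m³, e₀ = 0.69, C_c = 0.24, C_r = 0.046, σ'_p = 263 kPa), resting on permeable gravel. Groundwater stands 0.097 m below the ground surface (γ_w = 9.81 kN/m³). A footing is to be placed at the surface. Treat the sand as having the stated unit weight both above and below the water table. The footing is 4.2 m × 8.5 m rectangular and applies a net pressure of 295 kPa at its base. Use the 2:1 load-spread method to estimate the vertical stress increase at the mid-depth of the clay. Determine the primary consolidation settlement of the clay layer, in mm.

S_c ≈ 57.1 mm

Mid-depth of clay below the ground surface: z = 1.7 + 3.1/2 = 3.25 m.
Total vertical stress at mid-clay: σ_v = 20×1.7 + 18.7×1.55 = 62.985 kPa.
Pore pressure: u = 9.81×(3.25 − 0.097) = 30.931 kPa.
Initial effective stress: σ'_0 = σ_v − u = 62.985 − 30.931 = 32.054 kPa.
Stress increase at mid-clay by the 2:1 spreading method:
Δσ = qBL/((B+z)(L+z)) = 295×4.2×8.5/((4.2+3.25)(8.5+3.25)) = 120.31 kPa
Final effective stress: σ'_f = 32.054 + 120.31 = 152.36 kPa.
σ'_f = 152.36 ≤ σ'_p = 263 kPa, so the clay remains overconsolidated and only the recompression index applies:
S_c = C_r·H/(1+e₀)·log₁₀(σ'_f/σ'_0) = 0.046×3.1/1.69×log₁₀(152.36/32.054)
    = 0.084378 × 0.67699 = 0.05712 m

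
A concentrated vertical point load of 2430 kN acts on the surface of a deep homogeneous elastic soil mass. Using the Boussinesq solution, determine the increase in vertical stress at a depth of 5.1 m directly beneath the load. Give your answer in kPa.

Boussinesq vertical stress below a point load on an elastic half-space:
Δσ_z = 3P/(2πz²) · [1 + (r/z)²]^(−5/2)
r/z = 0/5.1 = 0; [1+(r/z)²]^(−5/2) = 1.
Δσ_z = 3×2430/(2π×5.1²) × 1 = 44.607 × 1 = 44.61 kPa

Δσ_z ≈ 44.6 kPa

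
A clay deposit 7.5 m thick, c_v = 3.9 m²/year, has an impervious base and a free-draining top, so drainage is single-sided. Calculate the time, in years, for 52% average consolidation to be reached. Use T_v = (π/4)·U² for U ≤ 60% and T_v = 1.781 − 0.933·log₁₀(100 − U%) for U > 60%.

Drainage path length: H_d = H = 7.5 m (single drainage).
U ≤ 60%: T_v = (π/4)·U² = (π/4)×0.52² = 0.21237.
t = T_v·H_d²/c_v = 0.21237×7.5²/3.9 = 3.063 years.

t ≈ 3.06 years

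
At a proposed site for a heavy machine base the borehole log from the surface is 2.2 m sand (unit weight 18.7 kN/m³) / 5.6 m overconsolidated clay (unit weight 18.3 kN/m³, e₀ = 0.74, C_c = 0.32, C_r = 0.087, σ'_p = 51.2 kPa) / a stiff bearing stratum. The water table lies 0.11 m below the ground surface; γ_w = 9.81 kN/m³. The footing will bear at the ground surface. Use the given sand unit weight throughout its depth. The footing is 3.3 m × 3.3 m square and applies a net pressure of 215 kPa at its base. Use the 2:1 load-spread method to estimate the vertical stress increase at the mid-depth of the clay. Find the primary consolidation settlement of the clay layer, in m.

Mid-depth of clay below the ground surface: z = 2.2 + 5.6/2 = 5 m.
Total vertical stress at mid-clay: σ_v = 18.7×2.2 + 18.3×2.8 = 92.38 kPa.
Pore pressure: u = 9.81×(5 − 0.11) = 47.971 kPa.
Initial effective stress: σ'_0 = σ_v − u = 92.38 − 47.971 = 44.409 kPa.
Stress increase at mid-clay by the 2:1 spreading method:
Δσ = qBL/((B+z)(L+z)) = 215×3.3×3.3/((3.3+5)(3.3+5)) = 33.987 kPa
Final effective stress: σ'_f = 44.409 + 33.987 = 78.396 kPa.
σ'_f = 78.396 > σ'_p = 51.2 kPa, so the stress path crosses the preconsolidation pressure — recompression up to σ'_p, then virgin compression beyond:
S_c = H/(1+e₀)·[C_r·log₁₀(σ'_p/σ'_0) + C_c·log₁₀(σ'_f/σ'_p)]
    = 5.6/1.74 × [0.087×log₁₀(51.2/44.409) + 0.32×log₁₀(78.396/51.2)]
    = 3.2184 × [0.0053765 + 0.059208] = 0.2079 m

S_c ≈ 0.208 m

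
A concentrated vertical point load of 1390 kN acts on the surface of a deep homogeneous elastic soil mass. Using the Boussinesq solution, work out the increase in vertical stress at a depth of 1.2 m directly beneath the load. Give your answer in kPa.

Δσ_z ≈ 461 kPa

Boussinesq vertical stress below a point load on an elastic half-space:
Δσ_z = 3P/(2πz²) · [1 + (r/z)²]^(−5/2)
r/z = 0/1.2 = 0; [1+(r/z)²]^(−5/2) = 1.
Δσ_z = 3×1390/(2π×1.2²) × 1 = 460.89 × 1 = 460.9 kPa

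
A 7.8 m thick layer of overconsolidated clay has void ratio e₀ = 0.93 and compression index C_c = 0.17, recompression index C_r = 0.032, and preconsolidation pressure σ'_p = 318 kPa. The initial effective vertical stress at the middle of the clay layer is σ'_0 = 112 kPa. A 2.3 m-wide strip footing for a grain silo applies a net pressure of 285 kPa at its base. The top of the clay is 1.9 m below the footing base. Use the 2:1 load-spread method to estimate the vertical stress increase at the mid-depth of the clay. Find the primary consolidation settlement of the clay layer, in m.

Mid-depth of clay below the footing base: z = 1.9 + 7.8/2 = 5.8 m.
Stress increase at mid-clay by the 2:1 spreading method:
Δσ = qB/(B+z) = 285×2.3/(2.3+5.8) = 80.926 kPa
Final effective stress: σ'_f = 112 + 80.926 = 192.93 kPa.
σ'_f = 192.93 ≤ σ'_p = 318 kPa, so the clay remains overconsolidated and only the recompression index applies:
S_c = C_r·H/(1+e₀)·log₁₀(σ'_f/σ'_0) = 0.032×7.8/1.93×log₁₀(192.93/112)
    = 0.12933 × 0.23618 = 0.03054 m

S_c ≈ 0.0305 m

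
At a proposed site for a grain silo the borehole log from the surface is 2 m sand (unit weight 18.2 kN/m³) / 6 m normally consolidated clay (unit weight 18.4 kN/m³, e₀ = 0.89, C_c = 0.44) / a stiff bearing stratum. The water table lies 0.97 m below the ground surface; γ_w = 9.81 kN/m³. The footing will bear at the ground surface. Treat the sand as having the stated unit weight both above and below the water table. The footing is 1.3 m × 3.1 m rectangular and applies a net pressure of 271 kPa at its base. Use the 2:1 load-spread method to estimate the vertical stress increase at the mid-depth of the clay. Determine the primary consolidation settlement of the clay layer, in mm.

S_c ≈ 209 mm

Mid-depth of clay below the ground surface: z = 2 + 6/2 = 5 m.
Total vertical stress at mid-clay: σ_v = 18.2×2 + 18.4×3 = 91.6 kPa.
Pore pressure: u = 9.81×(5 − 0.97) = 39.534 kPa.
Initial effective stress: σ'_0 = σ_v − u = 91.6 − 39.534 = 52.066 kPa.
Stress increase at mid-clay by the 2:1 spreading method:
Δσ = qBL/((B+z)(L+z)) = 271×1.3×3.1/((1.3+5)(3.1+5)) = 21.402 kPa
Final effective stress: σ'_f = σ'_0 + Δσ = 52.066 + 21.402 = 73.468 kPa.
Normally consolidated clay, so the full stress increment lies on the virgin compression line:
S_c = C_c·H/(1+e₀)·log₁₀(σ'_f/σ'_0) = 0.44×6/(1+0.89)×log₁₀(73.468/52.066)
    = 1.3968 × 0.14954 = 0.2089 m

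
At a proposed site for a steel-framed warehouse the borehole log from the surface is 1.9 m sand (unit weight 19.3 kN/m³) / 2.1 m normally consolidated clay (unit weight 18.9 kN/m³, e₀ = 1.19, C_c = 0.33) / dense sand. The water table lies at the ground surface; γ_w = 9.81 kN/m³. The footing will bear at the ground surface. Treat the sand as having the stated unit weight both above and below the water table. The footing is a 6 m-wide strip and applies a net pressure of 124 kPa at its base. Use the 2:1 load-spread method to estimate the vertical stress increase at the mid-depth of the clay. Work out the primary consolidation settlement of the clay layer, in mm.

Mid-depth of clay below the ground surface: z = 1.9 + 2.1/2 = 2.95 m.
Total vertical stress at mid-clay: σ_v = 19.3×1.9 + 18.9×1.05 = 56.515 kPa.
Pore pressure: u = 9.81×(2.95 − 0) = 28.94 kPa.
Initial effective stress: σ'_0 = σ_v − u = 56.515 − 28.94 = 27.575 kPa.
Stress increase at mid-clay by the 2:1 spreading method:
Δσ = qB/(B+z) = 124×6/(6+2.95) = 83.128 kPa
Final effective stress: σ'_f = σ'_0 + Δσ = 27.575 + 83.128 = 110.7 kPa.
Normally consolidated clay, so the full stress increment lies on the virgin compression line:
S_c = C_c·H/(1+e₀)·log₁₀(σ'_f/σ'_0) = 0.33×2.1/(1+1.19)×log₁₀(110.7/27.575)
    = 0.31644 × 0.60363 = 0.191 m

S_c ≈ 191 mm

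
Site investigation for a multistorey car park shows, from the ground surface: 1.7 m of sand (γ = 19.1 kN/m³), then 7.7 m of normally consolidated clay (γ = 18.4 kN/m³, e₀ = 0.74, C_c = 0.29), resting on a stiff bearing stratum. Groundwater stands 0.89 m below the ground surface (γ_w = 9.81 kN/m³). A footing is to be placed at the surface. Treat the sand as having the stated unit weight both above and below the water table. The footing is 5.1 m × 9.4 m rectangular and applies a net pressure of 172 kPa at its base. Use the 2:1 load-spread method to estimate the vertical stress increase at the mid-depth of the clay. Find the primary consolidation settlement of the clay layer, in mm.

S_c ≈ 357 mm

Mid-depth of clay below the ground surface: z = 1.7 + 7.7/2 = 5.55 m.
Total vertical stress at mid-clay: σ_v = 19.1×1.7 + 18.4×3.85 = 103.31 kPa.
Pore pressure: u = 9.81×(5.55 − 0.89) = 45.715 kPa.
Initial effective stress: σ'_0 = σ_v − u = 103.31 − 45.715 = 57.595 kPa.
Stress increase at mid-clay by the 2:1 spreading method:
Δσ = qBL/((B+z)(L+z)) = 172×5.1×9.4/((5.1+5.55)(9.4+5.55)) = 51.789 kPa
Final effective stress: σ'_f = σ'_0 + Δσ = 57.595 + 51.789 = 109.38 kPa.
Normally consolidated clay, so the full stress increment lies on the virgin compression line:
S_c = C_c·H/(1+e₀)·log₁₀(σ'_f/σ'_0) = 0.29×7.7/(1+0.74)×log₁₀(109.38/57.595)
    = 1.2833 × 0.27855 = 0.3575 m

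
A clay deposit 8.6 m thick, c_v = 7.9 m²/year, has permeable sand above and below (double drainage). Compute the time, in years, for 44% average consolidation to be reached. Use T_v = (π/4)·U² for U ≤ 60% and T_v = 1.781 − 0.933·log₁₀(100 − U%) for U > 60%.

t ≈ 0.356 years

Drainage path length: H_d = H/2 = 4.3 m (double drainage).
U ≤ 60%: T_v = (π/4)·U² = (π/4)×0.44² = 0.15205.
t = T_v·H_d²/c_v = 0.15205×4.3²/7.9 = 0.3559 years.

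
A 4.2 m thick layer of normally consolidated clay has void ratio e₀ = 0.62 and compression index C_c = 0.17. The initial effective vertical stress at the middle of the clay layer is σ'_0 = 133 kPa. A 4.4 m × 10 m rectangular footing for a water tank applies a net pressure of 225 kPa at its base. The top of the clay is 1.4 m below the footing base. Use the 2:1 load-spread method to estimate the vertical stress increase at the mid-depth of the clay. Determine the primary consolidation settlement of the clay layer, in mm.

Mid-depth of clay below the footing base: z = 1.4 + 4.2/2 = 3.5 m.
Stress increase at mid-clay by the 2:1 spreading method:
Δσ = qBL/((B+z)(L+z)) = 225×4.4×10/((4.4+3.5)(10+3.5)) = 92.827 kPa
Final effective stress: σ'_f = σ'_0 + Δσ = 133 + 92.827 = 225.83 kPa.
Normally consolidated clay, so the full stress increment lies on the virgin compression line:
S_c = C_c·H/(1+e₀)·log₁₀(σ'_f/σ'_0) = 0.17×4.2/(1+0.62)×log₁₀(225.83/133)
    = 0.44074 × 0.22993 = 0.1013 m

S_c ≈ 101 mm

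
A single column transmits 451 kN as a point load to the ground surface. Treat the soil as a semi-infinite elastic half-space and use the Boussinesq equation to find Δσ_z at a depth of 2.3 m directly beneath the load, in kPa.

Δσ_z ≈ 40.7 kPa

Boussinesq vertical stress below a point load on an elastic half-space:
Δσ_z = 3P/(2πz²) · [1 + (r/z)²]^(−5/2)
r/z = 0/2.3 = 0; [1+(r/z)²]^(−5/2) = 1.
Δσ_z = 3×451/(2π×2.3²) × 1 = 40.706 × 1 = 40.71 kPa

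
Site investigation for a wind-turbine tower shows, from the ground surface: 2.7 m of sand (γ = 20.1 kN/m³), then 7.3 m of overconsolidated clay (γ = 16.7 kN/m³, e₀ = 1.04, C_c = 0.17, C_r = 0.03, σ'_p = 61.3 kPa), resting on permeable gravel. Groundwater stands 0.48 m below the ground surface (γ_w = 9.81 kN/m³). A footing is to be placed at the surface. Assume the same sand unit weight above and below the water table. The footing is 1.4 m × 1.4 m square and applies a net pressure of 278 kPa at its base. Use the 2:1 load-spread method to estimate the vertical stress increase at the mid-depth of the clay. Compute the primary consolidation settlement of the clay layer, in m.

S_c ≈ 0.0252 m

Mid-depth of clay below the ground surface: z = 2.7 + 7.3/2 = 6.35 m.
Total vertical stress at mid-clay: σ_v = 20.1×2.7 + 16.7×3.65 = 115.23 kPa.
Pore pressure: u = 9.81×(6.35 − 0.48) = 57.585 kPa.
Initial effective stress: σ'_0 = σ_v − u = 115.23 − 57.585 = 57.645 kPa.
Stress increase at mid-clay by the 2:1 spreading method:
Δσ = qBL/((B+z)(L+z)) = 278×1.4×1.4/((1.4+6.35)(1.4+6.35)) = 9.0719 kPa
Final effective stress: σ'_f = 57.645 + 9.0719 = 66.717 kPa.
σ'_f = 66.717 > σ'_p = 61.3 kPa, so the stress path crosses the preconsolidation pressure — recompression up to σ'_p, then virgin compression beyond:
S_c = H/(1+e₀)·[C_r·log₁₀(σ'_p/σ'_0) + C_c·log₁₀(σ'_f/σ'_p)]
    = 7.3/2.04 × [0.03×log₁₀(61.3/57.645) + 0.17×log₁₀(66.717/61.3)]
    = 3.5784 × [0.00080096 + 0.0062519] = 0.02524 m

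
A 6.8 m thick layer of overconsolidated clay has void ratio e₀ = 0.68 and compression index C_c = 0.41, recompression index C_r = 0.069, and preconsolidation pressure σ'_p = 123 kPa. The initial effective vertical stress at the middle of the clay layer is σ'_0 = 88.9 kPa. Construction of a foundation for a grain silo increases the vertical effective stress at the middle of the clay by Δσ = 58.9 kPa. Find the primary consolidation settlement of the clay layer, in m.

S_c ≈ 0.172 m

Final effective stress: σ'_f = 88.9 + 58.9 = 147.8 kPa.
σ'_f = 147.8 > σ'_p = 123 kPa, so the stress path crosses the preconsolidation pressure — recompression up to σ'_p, then virgin compression beyond:
S_c = H/(1+e₀)·[C_r·log₁₀(σ'_p/σ'_0) + C_c·log₁₀(σ'_f/σ'_p)]
    = 6.8/1.68 × [0.069×log₁₀(123/88.9) + 0.41×log₁₀(147.8/123)]
    = 4.0476 × [0.0097292 + 0.032705] = 0.1718 m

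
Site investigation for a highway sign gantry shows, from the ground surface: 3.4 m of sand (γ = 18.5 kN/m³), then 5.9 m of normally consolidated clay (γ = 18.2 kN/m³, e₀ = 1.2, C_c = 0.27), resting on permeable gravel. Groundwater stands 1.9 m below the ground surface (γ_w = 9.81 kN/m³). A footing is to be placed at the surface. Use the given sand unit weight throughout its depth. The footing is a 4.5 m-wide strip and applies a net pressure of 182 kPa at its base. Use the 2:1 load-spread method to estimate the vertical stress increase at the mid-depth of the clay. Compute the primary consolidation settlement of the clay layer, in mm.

Mid-depth of clay below the ground surface: z = 3.4 + 5.9/2 = 6.35 m.
Total vertical stress at mid-clay: σ_v = 18.5×3.4 + 18.2×2.95 = 116.59 kPa.
Pore pressure: u = 9.81×(6.35 − 1.9) = 43.655 kPa.
Initial effective stress: σ'_0 = σ_v − u = 116.59 − 43.655 = 72.935 kPa.
Stress increase at mid-clay by the 2:1 spreading method:
Δσ = qB/(B+z) = 182×4.5/(4.5+6.35) = 75.484 kPa
Final effective stress: σ'_f = σ'_0 + Δσ = 72.935 + 75.484 = 148.42 kPa.
Normally consolidated clay, so the full stress increment lies on the virgin compression line:
S_c = C_c·H/(1+e₀)·log₁₀(σ'_f/σ'_0) = 0.27×5.9/(1+1.2)×log₁₀(148.42/72.935)
    = 0.72409 × 0.30856 = 0.2234 m

S_c ≈ 223 mm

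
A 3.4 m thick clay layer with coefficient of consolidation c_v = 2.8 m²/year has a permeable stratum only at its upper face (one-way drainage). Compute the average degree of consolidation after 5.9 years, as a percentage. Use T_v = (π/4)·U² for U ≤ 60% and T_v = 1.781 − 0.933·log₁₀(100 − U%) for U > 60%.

U ≈ 97.6 %

Drainage path length: H_d = H = 3.4 m (single drainage).
T_v = c_v·t/H_d² = 2.8×5.9/3.4² = 1.4291.
T_v = 1.4291 corresponds to the U > 60% branch:
U = 1 − 10^((1.781 − T_v)/0.933)/100 = 0.9762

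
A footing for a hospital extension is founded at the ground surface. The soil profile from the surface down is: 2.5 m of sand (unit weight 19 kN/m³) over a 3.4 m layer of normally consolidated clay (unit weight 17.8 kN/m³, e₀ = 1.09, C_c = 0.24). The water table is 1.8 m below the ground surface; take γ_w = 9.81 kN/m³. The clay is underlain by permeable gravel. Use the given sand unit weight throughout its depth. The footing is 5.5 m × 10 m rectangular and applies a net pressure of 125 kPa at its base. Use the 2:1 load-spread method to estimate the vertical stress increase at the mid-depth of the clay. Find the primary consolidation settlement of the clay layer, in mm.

Mid-depth of clay below the ground surface: z = 2.5 + 3.4/2 = 4.2 m.
Total vertical stress at mid-clay: σ_v = 19×2.5 + 17.8×1.7 = 77.76 kPa.
Pore pressure: u = 9.81×(4.2 − 1.8) = 23.544 kPa.
Initial effective stress: σ'_0 = σ_v − u = 77.76 − 23.544 = 54.216 kPa.
Stress increase at mid-clay by the 2:1 spreading method:
Δσ = qBL/((B+z)(L+z)) = 125×5.5×10/((5.5+4.2)(10+4.2)) = 49.913 kPa
Final effective stress: σ'_f = σ'_0 + Δσ = 54.216 + 49.913 = 104.13 kPa.
Normally consolidated clay, so the full stress increment lies on the virgin compression line:
S_c = C_c·H/(1+e₀)·log₁₀(σ'_f/σ'_0) = 0.24×3.4/(1+1.09)×log₁₀(104.13/54.216)
    = 0.39043 × 0.28345 = 0.1107 m

S_c ≈ 111 mm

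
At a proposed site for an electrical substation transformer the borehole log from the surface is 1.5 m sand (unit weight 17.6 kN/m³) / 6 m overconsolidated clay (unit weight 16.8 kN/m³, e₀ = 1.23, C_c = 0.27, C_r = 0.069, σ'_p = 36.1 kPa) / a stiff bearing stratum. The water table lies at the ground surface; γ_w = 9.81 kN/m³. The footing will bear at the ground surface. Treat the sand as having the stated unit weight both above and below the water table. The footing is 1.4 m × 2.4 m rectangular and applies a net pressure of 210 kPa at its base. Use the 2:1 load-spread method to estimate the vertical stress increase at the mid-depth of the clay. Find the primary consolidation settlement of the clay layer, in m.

Mid-depth of clay below the ground surface: z = 1.5 + 6/2 = 4.5 m.
Total vertical stress at mid-clay: σ_v = 17.6×1.5 + 16.8×3 = 76.8 kPa.
Pore pressure: u = 9.81×(4.5 − 0) = 44.145 kPa.
Initial effective stress: σ'_0 = σ_v − u = 76.8 − 44.145 = 32.655 kPa.
Stress increase at mid-clay by the 2:1 spreading method:
Δσ = qBL/((B+z)(L+z)) = 210×1.4×2.4/((1.4+4.5)(2.4+4.5)) = 17.332 kPa
Final effective stress: σ'_f = 32.655 + 17.332 = 49.987 kPa.
σ'_f = 49.987 > σ'_p = 36.1 kPa, so the stress path crosses the preconsolidation pressure — recompression up to σ'_p, then virgin compression beyond:
S_c = H/(1+e₀)·[C_r·log₁₀(σ'_p/σ'_0) + C_c·log₁₀(σ'_f/σ'_p)]
    = 6/2.23 × [0.069×log₁₀(36.1/32.655) + 0.27×log₁₀(49.987/36.1)]
    = 2.6906 × [0.0030055 + 0.038164] = 0.1108 m

S_c ≈ 0.111 m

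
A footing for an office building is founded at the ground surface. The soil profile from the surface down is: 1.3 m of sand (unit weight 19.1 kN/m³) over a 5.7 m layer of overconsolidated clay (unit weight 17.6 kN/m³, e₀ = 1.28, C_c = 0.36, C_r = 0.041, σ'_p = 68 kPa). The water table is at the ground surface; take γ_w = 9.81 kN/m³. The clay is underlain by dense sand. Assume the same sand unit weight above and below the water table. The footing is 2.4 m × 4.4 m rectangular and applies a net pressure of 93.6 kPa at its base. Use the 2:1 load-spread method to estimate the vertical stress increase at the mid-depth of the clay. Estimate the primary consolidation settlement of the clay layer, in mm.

Mid-depth of clay below the ground surface: z = 1.3 + 5.7/2 = 4.15 m.
Total vertical stress at mid-clay: σ_v = 19.1×1.3 + 17.6×2.85 = 74.99 kPa.
Pore pressure: u = 9.81×(4.15 − 0) = 40.712 kPa.
Initial effective stress: σ'_0 = σ_v − u = 74.99 − 40.712 = 34.278 kPa.
Stress increase at mid-clay by the 2:1 spreading method:
Δσ = qBL/((B+z)(L+z)) = 93.6×2.4×4.4/((2.4+4.15)(4.4+4.15)) = 17.649 kPa
Final effective stress: σ'_f = 34.278 + 17.649 = 51.927 kPa.
σ'_f = 51.927 ≤ σ'_p = 68 kPa, so the clay remains overconsolidated and only the recompression index applies:
S_c = C_r·H/(1+e₀)·log₁₀(σ'_f/σ'_0) = 0.041×5.7/2.28×log₁₀(51.927/34.278)
    = 0.1025 × 0.18038 = 0.01849 m

S_c ≈ 18.5 mm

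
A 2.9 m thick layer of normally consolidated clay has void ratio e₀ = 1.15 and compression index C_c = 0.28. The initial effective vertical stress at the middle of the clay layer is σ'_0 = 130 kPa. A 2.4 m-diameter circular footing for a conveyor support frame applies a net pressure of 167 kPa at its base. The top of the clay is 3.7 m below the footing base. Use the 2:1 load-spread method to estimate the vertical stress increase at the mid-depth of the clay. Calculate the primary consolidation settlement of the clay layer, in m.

Mid-depth of clay below the footing base: z = 3.7 + 2.9/2 = 5.15 m.
Stress increase at mid-clay by the 2:1 spreading method:
Δσ ≈ qD²/(D+z)² = 167×2.4²/(2.4+5.15)² = 16.875 kPa
Final effective stress: σ'_f = σ'_0 + Δσ = 130 + 16.875 = 146.88 kPa.
Normally consolidated clay, so the full stress increment lies on the virgin compression line:
S_c = C_c·H/(1+e₀)·log₁₀(σ'_f/σ'_0) = 0.28×2.9/(1+1.15)×log₁₀(146.88/130)
    = 0.37767 × 0.053019 = 0.02002 m

S_c ≈ 0.02 m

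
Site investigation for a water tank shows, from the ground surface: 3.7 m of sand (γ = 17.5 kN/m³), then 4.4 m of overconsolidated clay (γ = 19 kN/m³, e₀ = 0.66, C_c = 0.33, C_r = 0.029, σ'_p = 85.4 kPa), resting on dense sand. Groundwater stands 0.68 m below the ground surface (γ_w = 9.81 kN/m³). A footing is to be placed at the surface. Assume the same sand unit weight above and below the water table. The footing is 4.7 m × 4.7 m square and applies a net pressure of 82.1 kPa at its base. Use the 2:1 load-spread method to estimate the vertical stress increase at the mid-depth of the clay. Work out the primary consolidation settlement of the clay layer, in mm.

Mid-depth of clay below the ground surface: z = 3.7 + 4.4/2 = 5.9 m.
Total vertical stress at mid-clay: σ_v = 17.5×3.7 + 19×2.2 = 106.55 kPa.
Pore pressure: u = 9.81×(5.9 − 0.68) = 51.208 kPa.
Initial effective stress: σ'_0 = σ_v − u = 106.55 − 51.208 = 55.342 kPa.
Stress increase at mid-clay by the 2:1 spreading method:
Δσ = qBL/((B+z)(L+z)) = 82.1×4.7×4.7/((4.7+5.9)(4.7+5.9)) = 16.141 kPa
Final effective stress: σ'_f = 55.342 + 16.141 = 71.483 kPa.
σ'_f = 71.483 ≤ σ'_p = 85.4 kPa, so the clay remains overconsolidated and only the recompression index applies:
S_c = C_r·H/(1+e₀)·log₁₀(σ'_f/σ'_0) = 0.029×4.4/1.66×log₁₀(71.483/55.342)
    = 0.076867 × 0.11115 = 0.008544 m

S_c ≈ 8.54 mm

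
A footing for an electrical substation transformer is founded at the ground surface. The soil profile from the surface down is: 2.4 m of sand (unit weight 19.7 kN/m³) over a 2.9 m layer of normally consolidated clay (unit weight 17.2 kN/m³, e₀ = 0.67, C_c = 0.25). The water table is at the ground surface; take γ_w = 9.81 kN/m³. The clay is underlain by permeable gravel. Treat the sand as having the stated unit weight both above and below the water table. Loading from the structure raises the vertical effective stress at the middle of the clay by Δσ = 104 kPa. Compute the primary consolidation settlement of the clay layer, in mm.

S_c ≈ 262 mm

Mid-depth of clay below the ground surface: z = 2.4 + 2.9/2 = 3.85 m.
Total vertical stress at mid-clay: σ_v = 19.7×2.4 + 17.2×1.45 = 72.22 kPa.
Pore pressure: u = 9.81×(3.85 − 0) = 37.769 kPa.
Initial effective stress: σ'_0 = σ_v − u = 72.22 − 37.769 = 34.451 kPa.
Final effective stress: σ'_f = σ'_0 + Δσ = 34.451 + 104 = 138.45 kPa.
Normally consolidated clay, so the full stress increment lies on the virgin compression line:
S_c = C_c·H/(1+e₀)·log₁₀(σ'_f/σ'_0) = 0.25×2.9/(1+0.67)×log₁₀(138.45/34.451)
    = 0.43413 × 0.60409 = 0.2623 m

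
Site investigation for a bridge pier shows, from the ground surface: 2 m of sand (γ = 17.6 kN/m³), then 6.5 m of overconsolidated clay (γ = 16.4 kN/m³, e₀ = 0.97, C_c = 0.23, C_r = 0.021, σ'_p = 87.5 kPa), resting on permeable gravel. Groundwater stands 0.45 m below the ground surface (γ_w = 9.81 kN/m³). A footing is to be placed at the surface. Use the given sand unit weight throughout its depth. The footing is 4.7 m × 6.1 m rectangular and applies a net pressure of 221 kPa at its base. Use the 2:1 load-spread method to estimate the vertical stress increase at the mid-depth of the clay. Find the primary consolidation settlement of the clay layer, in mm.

S_c ≈ 58.2 mm

Mid-depth of clay below the ground surface: z = 2 + 6.5/2 = 5.25 m.
Total vertical stress at mid-clay: σ_v = 17.6×2 + 16.4×3.25 = 88.5 kPa.
Pore pressure: u = 9.81×(5.25 − 0.45) = 47.088 kPa.
Initial effective stress: σ'_0 = σ_v − u = 88.5 − 47.088 = 41.412 kPa.
Stress increase at mid-clay by the 2:1 spreading method:
Δσ = qBL/((B+z)(L+z)) = 221×4.7×6.1/((4.7+5.25)(6.1+5.25)) = 56.105 kPa
Final effective stress: σ'_f = 41.412 + 56.105 = 97.517 kPa.
σ'_f = 97.517 > σ'_p = 87.5 kPa, so the stress path crosses the preconsolidation pressure — recompression up to σ'_p, then virgin compression beyond:
S_c = H/(1+e₀)·[C_r·log₁₀(σ'_p/σ'_0) + C_c·log₁₀(σ'_f/σ'_p)]
    = 6.5/1.97 × [0.021×log₁₀(87.5/41.412) + 0.23×log₁₀(97.517/87.5)]
    = 3.2995 × [0.0068225 + 0.010827] = 0.05823 m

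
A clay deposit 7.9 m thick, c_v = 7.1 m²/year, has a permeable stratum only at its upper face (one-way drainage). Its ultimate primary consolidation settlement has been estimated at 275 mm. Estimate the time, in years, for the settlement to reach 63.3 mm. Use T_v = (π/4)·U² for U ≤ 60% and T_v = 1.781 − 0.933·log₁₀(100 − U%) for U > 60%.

t ≈ 0.366 years

Drainage path length: H_d = H = 7.9 m (single drainage).
U = S(t)/S_ult = 63.3/275 = 0.2302.
U ≤ 60%: T_v = (π/4)·U² = (π/4)×0.23018² = 0.041613.
t = T_v·H_d²/c_v = 0.041613×7.9²/7.1 = 0.3658 years.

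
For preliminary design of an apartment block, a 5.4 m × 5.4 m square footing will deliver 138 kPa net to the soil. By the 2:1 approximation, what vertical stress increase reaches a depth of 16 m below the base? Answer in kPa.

Δσ_z ≈ 8.79 kPa

By the 2:1 method the load spreads at 1 horizontal : 2 vertical, so at depth z the loaded area has grown by z in each plan dimension:
Δσ = qBL/((B+z)(L+z)) = 138×5.4×5.4/((5.4+16)(5.4+16)) = 8.787 kPa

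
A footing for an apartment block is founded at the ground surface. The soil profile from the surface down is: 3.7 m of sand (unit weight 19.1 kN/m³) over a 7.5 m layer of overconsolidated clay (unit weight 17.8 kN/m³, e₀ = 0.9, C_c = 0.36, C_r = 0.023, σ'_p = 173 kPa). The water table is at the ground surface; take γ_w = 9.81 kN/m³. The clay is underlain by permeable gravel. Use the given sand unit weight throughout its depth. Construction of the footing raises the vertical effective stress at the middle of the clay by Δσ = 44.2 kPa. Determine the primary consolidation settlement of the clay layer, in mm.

Mid-depth of clay below the ground surface: z = 3.7 + 7.5/2 = 7.45 m.
Total vertical stress at mid-clay: σ_v = 19.1×3.7 + 17.8×3.75 = 137.42 kPa.
Pore pressure: u = 9.81×(7.45 − 0) = 73.085 kPa.
Initial effective stress: σ'_0 = σ_v − u = 137.42 − 73.085 = 64.335 kPa.
Final effective stress: σ'_f = 64.335 + 44.2 = 108.53 kPa.
σ'_f = 108.53 ≤ σ'_p = 173 kPa, so the clay remains overconsolidated and only the recompression index applies:
S_c = C_r·H/(1+e₀)·log₁₀(σ'_f/σ'_0) = 0.023×7.5/1.9×log₁₀(108.53/64.335)
    = 0.09079 × 0.2271 = 0.02062 m

S_c ≈ 20.6 mm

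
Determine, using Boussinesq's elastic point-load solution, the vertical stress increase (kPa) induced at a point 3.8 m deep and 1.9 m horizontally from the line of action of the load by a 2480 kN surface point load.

Δσ_z ≈ 46.9 kPa

Boussinesq vertical stress below a point load on an elastic half-space:
Δσ_z = 3P/(2πz²) · [1 + (r/z)²]^(−5/2)
r/z = 1.9/3.8 = 0.5; [1+(r/z)²]^(−5/2) = 0.57243.
Δσ_z = 3×2480/(2π×3.8²) × 0.57243 = 82.002 × 0.57243 = 46.94 kPa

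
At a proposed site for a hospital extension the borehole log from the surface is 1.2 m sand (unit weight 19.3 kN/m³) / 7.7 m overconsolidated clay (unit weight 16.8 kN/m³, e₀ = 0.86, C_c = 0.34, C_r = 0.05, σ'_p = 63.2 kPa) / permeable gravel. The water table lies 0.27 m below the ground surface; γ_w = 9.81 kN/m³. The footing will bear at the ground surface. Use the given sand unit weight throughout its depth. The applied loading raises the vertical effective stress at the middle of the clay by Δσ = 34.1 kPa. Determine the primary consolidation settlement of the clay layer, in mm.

Mid-depth of clay below the ground surface: z = 1.2 + 7.7/2 = 5.05 m.
Total vertical stress at mid-clay: σ_v = 19.3×1.2 + 16.8×3.85 = 87.84 kPa.
Pore pressure: u = 9.81×(5.05 − 0.27) = 46.892 kPa.
Initial effective stress: σ'_0 = σ_v − u = 87.84 − 46.892 = 40.948 kPa.
Final effective stress: σ'_f = 40.948 + 34.1 = 75.048 kPa.
σ'_f = 75.048 > σ'_p = 63.2 kPa, so the stress path crosses the preconsolidation pressure — recompression up to σ'_p, then virgin compression beyond:
S_c = H/(1+e₀)·[C_r·log₁₀(σ'_p/σ'_0) + C_c·log₁₀(σ'_f/σ'_p)]
    = 7.7/1.86 × [0.05×log₁₀(63.2/40.948) + 0.34×log₁₀(75.048/63.2)]
    = 4.1398 × [0.0094242 + 0.025371] = 0.144 m

S_c ≈ 144 mm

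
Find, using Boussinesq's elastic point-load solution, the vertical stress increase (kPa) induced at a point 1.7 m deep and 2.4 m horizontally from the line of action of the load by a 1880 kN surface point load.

Boussinesq vertical stress below a point load on an elastic half-space:
Δσ_z = 3P/(2πz²) · [1 + (r/z)²]^(−5/2)
r/z = 2.4/1.7 = 1.4118; [1+(r/z)²]^(−5/2) = 0.064521.
Δσ_z = 3×1880/(2π×1.7²) × 0.064521 = 310.6 × 0.064521 = 20.04 kPa

Δσ_z ≈ 20 kPa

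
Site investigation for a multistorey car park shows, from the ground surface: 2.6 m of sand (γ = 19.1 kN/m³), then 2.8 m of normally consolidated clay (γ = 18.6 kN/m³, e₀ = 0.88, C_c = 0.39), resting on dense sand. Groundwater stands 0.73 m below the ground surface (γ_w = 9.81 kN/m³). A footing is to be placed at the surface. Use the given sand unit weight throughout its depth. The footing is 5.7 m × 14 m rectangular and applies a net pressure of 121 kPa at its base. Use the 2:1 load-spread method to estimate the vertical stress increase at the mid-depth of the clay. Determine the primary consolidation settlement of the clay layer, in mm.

S_c ≈ 207 mm

Mid-depth of clay below the ground surface: z = 2.6 + 2.8/2 = 4 m.
Total vertical stress at mid-clay: σ_v = 19.1×2.6 + 18.6×1.4 = 75.7 kPa.
Pore pressure: u = 9.81×(4 − 0.73) = 32.079 kPa.
Initial effective stress: σ'_0 = σ_v − u = 75.7 − 32.079 = 43.621 kPa.
Stress increase at mid-clay by the 2:1 spreading method:
Δσ = qBL/((B+z)(L+z)) = 121×5.7×14/((5.7+4)(14+4)) = 55.302 kPa
Final effective stress: σ'_f = σ'_0 + Δσ = 43.621 + 55.302 = 98.923 kPa.
Normally consolidated clay, so the full stress increment lies on the virgin compression line:
S_c = C_c·H/(1+e₀)·log₁₀(σ'_f/σ'_0) = 0.39×2.8/(1+0.88)×log₁₀(98.923/43.621)
    = 0.58085 × 0.3556 = 0.2066 m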